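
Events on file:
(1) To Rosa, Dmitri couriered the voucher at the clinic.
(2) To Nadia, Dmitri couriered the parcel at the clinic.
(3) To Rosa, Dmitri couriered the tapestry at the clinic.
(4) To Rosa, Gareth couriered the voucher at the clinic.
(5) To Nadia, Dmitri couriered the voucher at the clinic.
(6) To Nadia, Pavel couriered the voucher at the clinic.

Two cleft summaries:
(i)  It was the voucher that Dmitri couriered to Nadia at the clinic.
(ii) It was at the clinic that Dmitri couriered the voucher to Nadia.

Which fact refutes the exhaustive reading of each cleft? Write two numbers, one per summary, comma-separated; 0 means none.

2, 0

(i): focus "the voucher". Looking for Dmitri as agent and Nadia as recipient and at the clinic as setting with some other thing — fact (2) has the parcel there. Refuted.
(ii): focus "at the clinic". No fact shares Dmitri as agent and the voucher as thing and Nadia as recipient with a different setting. 0.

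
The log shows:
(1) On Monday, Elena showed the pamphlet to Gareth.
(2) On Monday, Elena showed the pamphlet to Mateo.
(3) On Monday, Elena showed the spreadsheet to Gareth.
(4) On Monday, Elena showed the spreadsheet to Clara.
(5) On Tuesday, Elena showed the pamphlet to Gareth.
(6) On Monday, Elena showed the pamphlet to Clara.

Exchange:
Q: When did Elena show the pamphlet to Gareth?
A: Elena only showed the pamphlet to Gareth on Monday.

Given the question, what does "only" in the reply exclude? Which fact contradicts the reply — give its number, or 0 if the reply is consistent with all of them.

Answering "When did ...?" puts focus on the setting — here, "on Monday".
So "only" ranges over settings; the rest (agent = Elena, thing = the pamphlet, recipient = Gareth) is presupposed.
Fact (5) shares the background with a different setting (on Tuesday) — counterexample.
(Fact (2) would refute a reading with focus on the recipient — but that is not what the question asks.)

5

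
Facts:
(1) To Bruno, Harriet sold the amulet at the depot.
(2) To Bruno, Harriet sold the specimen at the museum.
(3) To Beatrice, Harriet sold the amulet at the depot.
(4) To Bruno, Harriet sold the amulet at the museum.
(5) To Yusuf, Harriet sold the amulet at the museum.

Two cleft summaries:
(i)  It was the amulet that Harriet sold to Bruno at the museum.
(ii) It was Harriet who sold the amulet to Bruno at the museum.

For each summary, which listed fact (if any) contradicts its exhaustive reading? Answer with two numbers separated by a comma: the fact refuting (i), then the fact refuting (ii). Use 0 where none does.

(i): focus "the amulet". Looking for Harriet as agent and Bruno as recipient and at the museum as setting with some other thing — fact (2) has the specimen there. Refuted.
(ii): focus "Harriet". No fact shares the amulet as thing and Bruno as recipient and at the museum as setting with a different agent. 0.

2, 0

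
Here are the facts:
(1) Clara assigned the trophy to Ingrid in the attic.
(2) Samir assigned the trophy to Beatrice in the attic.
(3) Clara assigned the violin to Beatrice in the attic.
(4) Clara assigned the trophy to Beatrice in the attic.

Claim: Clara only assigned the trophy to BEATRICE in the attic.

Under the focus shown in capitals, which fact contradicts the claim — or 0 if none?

The capitals mark "Beatrice" as focus. So "only" rules out other recipients, with the rest (agent = Clara, thing = the trophy, setting = in the attic) as background.
Fact (1) matches on agent = Clara, thing = the trophy, setting = in the attic, but has recipient = Ingrid instead. That refutes the claim.

1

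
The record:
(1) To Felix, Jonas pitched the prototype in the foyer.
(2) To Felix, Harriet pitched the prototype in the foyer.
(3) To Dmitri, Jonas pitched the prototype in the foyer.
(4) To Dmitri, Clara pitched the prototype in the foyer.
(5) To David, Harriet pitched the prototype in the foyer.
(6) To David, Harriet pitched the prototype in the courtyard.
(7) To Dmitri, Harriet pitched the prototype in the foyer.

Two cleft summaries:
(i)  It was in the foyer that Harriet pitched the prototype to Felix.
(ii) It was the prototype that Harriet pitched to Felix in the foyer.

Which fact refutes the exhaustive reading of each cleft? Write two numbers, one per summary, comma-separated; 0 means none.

Summary (i) focuses "in the foyer" (the setting); background same agent, thing, recipient (Harriet / the prototype / Felix). No fact matches that background with a different setting, so 0.
Summary (ii) focuses "the prototype" (the thing); background same agent, recipient, setting (Harriet / Felix / in the foyer). No fact matches that background with a different thing, so 0.

0, 0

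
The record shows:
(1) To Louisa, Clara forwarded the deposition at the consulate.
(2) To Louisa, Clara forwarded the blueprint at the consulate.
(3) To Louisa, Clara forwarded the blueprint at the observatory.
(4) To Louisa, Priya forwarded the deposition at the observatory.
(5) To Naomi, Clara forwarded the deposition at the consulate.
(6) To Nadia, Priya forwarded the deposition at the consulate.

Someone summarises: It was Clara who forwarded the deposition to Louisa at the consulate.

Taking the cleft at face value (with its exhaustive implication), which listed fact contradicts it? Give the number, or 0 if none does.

Focus of the cleft: "Clara" (the agent). Presupposed background: thing = the deposition, recipient = Louisa, setting = at the consulate.
Exhaustivity: Clara is the only agent satisfying that background.
Every other fact differs from the presupposition on some backgrounded slot, so none challenges the exhaustivity.

0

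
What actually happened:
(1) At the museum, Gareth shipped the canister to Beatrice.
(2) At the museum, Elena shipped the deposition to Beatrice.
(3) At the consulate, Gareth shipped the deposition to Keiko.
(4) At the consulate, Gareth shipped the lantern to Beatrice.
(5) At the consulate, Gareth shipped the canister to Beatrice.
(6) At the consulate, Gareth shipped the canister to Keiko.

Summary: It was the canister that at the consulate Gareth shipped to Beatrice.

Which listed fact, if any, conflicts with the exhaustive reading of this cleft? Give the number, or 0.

The cleft puts "the canister" in focus and presupposes the open proposition with same agent, recipient, setting (Gareth / Beatrice / at the consulate).
The exhaustive reading says no other thing fits that background.
But fact (4) also has same agent, recipient, setting (Gareth / Beatrice / at the consulate), with thing = the lantern — so the exhaustive reading fails.

4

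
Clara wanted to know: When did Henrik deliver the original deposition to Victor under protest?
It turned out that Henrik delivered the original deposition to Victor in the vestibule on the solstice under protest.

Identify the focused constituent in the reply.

The wh-word "when" asks about the time.
In the answer, "Henrik", "the original deposition", "to Victor" and "under protest" are given — repeated from the question.
"in the vestibule" is also new, but it specifies the location, which is not what the question asks about — so it is not the focus.
The constituent filling the time gap is "on the solstice"; that is the focus.

on the solstice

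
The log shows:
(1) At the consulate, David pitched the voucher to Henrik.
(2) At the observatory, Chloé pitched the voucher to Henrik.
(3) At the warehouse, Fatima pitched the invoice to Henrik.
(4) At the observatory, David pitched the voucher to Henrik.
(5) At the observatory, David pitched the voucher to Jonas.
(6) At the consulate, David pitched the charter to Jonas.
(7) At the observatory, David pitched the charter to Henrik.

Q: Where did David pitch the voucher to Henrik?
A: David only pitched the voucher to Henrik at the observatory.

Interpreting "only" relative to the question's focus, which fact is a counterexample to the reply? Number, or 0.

1

The question "Where did ...?" targets the setting, so in the reply the focus falls on "at the observatory".
So "only" ranges over settings; the rest (David as agent and the voucher as thing and Henrik as recipient) is presupposed.
Fact (1) keeps David as agent and the voucher as thing and Henrik as recipient but has setting = at the consulate; that refutes the reply.
(Fact (5) would refute a reading with focus on the recipient — but that is not what the question asks.)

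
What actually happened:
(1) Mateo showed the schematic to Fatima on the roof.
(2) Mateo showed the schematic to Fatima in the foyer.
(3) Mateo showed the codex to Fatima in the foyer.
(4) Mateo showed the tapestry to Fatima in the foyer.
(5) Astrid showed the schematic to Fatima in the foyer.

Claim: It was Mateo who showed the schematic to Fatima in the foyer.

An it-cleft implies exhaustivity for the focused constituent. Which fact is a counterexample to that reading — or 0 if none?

5

The cleft puts "Mateo" in focus and presupposes the open proposition with thing = the schematic, recipient = Fatima, setting = in the foyer.
The exhaustive reading says no other agent fits that background.
But fact (5) also has thing = the schematic, recipient = Fatima, setting = in the foyer, with agent = Astrid — so the exhaustive reading fails.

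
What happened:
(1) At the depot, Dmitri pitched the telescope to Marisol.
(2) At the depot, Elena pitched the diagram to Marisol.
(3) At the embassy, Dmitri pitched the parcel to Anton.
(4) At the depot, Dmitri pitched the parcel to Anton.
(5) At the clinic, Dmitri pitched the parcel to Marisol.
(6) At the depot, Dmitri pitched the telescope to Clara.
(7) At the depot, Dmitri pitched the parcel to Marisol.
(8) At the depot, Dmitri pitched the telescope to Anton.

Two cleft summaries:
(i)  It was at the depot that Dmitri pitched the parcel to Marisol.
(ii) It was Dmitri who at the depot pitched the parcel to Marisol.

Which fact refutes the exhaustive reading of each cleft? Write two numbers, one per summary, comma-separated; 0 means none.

Summary (i) focuses "at the depot" (the setting); background Dmitri as agent and the parcel as thing and Marisol as recipient. Fact (5) matches that background with setting = at the clinic — refutes (i).
Summary (ii) focuses "Dmitri" (the agent); background the parcel as thing and Marisol as recipient and at the depot as setting. No fact matches that background with a different agent, so 0.

5, 0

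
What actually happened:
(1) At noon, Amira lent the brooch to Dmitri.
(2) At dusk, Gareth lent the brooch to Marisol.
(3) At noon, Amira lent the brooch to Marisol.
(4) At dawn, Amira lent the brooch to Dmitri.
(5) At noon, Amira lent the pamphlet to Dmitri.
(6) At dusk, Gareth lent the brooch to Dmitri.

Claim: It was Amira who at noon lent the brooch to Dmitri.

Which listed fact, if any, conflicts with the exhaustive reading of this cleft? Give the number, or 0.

Focus of the cleft: "Amira" (the agent). Presupposed background: the brooch as thing and Dmitri as recipient and at noon as setting.
Exhaustivity: Amira is the only agent satisfying that background.
Every other fact differs from the presupposition on some backgrounded slot, so none challenges the exhaustivity.

0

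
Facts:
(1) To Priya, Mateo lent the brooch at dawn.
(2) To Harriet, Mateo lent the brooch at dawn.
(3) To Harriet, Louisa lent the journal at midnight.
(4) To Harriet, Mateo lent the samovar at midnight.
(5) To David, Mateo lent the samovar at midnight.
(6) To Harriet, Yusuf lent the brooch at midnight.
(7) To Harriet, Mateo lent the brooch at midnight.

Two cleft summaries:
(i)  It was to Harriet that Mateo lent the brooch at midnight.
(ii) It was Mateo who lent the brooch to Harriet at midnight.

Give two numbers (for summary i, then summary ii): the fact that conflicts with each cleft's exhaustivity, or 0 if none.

0, 6

Summary (i) focuses "Harriet" (the recipient); background agent = Mateo, thing = the brooch, setting = at midnight. No fact matches that background with a different recipient, so 0.
Summary (ii) focuses "Mateo" (the agent); background thing = the brooch, recipient = Harriet, setting = at midnight. Fact (6) matches that background with agent = Yusuf — refutes (ii).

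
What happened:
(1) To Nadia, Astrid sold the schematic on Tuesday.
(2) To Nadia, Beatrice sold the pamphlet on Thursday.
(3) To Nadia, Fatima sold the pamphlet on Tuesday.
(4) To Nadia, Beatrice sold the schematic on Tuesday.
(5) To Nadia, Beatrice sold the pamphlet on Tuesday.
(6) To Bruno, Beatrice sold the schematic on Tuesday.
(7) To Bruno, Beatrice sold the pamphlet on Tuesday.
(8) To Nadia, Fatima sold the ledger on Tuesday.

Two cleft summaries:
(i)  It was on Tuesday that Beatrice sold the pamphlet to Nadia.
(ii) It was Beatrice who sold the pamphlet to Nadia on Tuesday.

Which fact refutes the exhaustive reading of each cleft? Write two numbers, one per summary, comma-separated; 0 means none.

2, 3

Summary (i) focuses "on Tuesday" (the setting); background agent = Beatrice, thing = the pamphlet, recipient = Nadia. Fact (2) matches that background with setting = on Thursday — refutes (i).
Summary (ii) focuses "Beatrice" (the agent); background thing = the pamphlet, recipient = Nadia, setting = on Tuesday. Fact (3) matches that background with agent = Fatima — refutes (ii).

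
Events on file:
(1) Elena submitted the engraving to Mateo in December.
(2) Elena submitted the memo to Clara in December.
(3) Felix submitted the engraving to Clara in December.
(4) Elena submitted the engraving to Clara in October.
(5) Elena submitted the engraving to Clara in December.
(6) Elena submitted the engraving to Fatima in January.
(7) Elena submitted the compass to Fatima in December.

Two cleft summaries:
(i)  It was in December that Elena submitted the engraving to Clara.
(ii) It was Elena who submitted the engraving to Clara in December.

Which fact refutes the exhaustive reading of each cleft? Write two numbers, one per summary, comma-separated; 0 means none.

4, 3

(i): focus "in December". Looking for same agent, thing, recipient (Elena / the engraving / Clara) with some other setting — fact (4) has in October there. Refuted.
(ii): focus "Elena". Looking for same thing, recipient, setting (the engraving / Clara / in December) with some other agent — fact (3) has Felix there. Refuted.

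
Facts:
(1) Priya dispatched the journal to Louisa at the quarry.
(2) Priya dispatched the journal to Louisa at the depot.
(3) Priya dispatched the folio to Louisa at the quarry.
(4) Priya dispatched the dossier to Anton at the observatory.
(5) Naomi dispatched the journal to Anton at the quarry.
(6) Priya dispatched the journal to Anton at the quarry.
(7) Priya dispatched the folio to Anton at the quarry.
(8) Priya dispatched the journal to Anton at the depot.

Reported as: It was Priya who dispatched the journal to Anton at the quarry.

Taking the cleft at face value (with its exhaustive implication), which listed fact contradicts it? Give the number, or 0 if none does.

The cleft puts "Priya" in focus and presupposes the open proposition with the journal as thing and Anton as recipient and at the quarry as setting.
Exhaustivity: Priya is the only agent satisfying that background.
Fact (5) shares the background but with agent = Naomi; exhaustivity is violated.

5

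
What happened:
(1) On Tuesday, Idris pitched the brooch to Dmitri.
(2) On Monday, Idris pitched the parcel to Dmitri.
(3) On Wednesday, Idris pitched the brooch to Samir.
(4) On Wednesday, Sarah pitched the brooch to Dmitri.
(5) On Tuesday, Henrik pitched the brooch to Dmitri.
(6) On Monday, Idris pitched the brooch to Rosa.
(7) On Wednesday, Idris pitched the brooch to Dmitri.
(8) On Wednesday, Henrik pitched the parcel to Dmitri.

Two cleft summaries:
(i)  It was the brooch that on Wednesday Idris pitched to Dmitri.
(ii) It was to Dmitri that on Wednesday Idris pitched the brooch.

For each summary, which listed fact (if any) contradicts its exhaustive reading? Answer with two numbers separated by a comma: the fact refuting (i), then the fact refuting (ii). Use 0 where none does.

(i): focus "the brooch". No fact shares agent = Idris, recipient = Dmitri, setting = on Wednesday with a different thing. 0.
(ii): focus "Dmitri". Looking for agent = Idris, thing = the brooch, setting = on Wednesday with some other recipient — fact (3) has Samir there. Refuted.

0, 3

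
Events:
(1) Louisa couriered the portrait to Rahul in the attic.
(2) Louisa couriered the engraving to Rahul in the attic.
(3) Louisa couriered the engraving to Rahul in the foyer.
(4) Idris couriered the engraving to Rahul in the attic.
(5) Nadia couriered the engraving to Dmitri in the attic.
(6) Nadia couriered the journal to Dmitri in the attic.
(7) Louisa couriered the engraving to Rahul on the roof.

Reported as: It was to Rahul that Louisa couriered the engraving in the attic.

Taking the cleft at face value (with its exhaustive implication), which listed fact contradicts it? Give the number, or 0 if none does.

The cleft puts "Rahul" in focus and presupposes the open proposition with agent = Louisa, thing = the engraving, setting = in the attic.
The exhaustive reading says no other recipient fits that background.
Every other fact differs from the presupposition on some backgrounded slot, so none challenges the exhaustivity.

0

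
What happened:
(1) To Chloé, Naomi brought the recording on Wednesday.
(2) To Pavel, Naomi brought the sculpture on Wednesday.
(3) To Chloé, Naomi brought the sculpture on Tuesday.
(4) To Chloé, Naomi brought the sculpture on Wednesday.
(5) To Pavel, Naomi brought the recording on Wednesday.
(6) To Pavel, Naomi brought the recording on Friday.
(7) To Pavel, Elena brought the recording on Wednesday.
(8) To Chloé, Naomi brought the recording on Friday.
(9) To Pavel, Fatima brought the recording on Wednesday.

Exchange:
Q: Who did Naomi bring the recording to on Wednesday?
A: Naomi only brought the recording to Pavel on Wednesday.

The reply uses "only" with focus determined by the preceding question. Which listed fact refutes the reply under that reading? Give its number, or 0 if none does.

The question "Who did ... to ...?" targets the recipient, so in the reply the focus falls on "Pavel".
So "only" ranges over recipients; the rest (Naomi as agent and the recording as thing and on Wednesday as setting) is presupposed.
Fact (1) keeps Naomi as agent and the recording as thing and on Wednesday as setting but has recipient = Chloé; that refutes the reply.
(Fact (6) would refute a reading with focus on the setting — but that is not what the question asks.)

1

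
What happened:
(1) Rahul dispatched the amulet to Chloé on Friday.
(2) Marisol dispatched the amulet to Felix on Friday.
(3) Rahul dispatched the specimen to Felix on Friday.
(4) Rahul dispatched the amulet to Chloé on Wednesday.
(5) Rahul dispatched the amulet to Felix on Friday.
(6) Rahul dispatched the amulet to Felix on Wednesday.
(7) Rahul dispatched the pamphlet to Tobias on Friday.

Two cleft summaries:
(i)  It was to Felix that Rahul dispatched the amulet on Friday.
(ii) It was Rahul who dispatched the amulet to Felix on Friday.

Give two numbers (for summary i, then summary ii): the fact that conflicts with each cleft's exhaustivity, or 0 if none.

1, 2

Summary (i) focuses "Felix" (the recipient); background Rahul as agent and the amulet as thing and on Friday as setting. Fact (1) matches that background with recipient = Chloé — refutes (i).
Summary (ii) focuses "Rahul" (the agent); background the amulet as thing and Felix as recipient and on Friday as setting. Fact (2) matches that background with agent = Marisol — refutes (ii).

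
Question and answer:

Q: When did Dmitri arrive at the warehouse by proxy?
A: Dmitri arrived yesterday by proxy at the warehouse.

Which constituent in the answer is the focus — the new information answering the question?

The wh-word "when" asks about the time.
In the answer, "Dmitri", "by proxy" and "at the warehouse" are given — repeated from the question.
The constituent filling the time gap is "yesterday"; that is the focus and would carry nuclear stress.

yesterday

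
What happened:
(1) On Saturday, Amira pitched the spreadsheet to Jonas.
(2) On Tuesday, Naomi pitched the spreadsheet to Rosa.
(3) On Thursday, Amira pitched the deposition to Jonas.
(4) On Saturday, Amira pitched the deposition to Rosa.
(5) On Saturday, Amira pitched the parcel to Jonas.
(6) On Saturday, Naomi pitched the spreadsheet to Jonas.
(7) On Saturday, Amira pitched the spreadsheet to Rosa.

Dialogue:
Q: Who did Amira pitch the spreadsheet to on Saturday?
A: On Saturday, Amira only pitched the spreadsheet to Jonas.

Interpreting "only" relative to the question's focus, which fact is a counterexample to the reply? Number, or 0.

7

Answering "Who did ... to ...?" puts focus on the recipient — here, "Jonas".
"Only" then excludes alternative recipients while the background — Amira as agent and the spreadsheet as thing and on Saturday as setting — is held fixed.
Fact (7) shares the background with a different recipient (Rosa) — counterexample.
(Fact (5) would refute a reading with focus on the thing — but that is not what the question asks.)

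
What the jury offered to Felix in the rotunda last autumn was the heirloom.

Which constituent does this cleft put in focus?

In a pseudo-cleft "What ... was X", the post-copular constituent X is the focus.
Here the focus is "the heirloom". The backgrounded (presupposed) material includes "the jury", "to Felix", "last autumn" and "in the rotunda".

the heirloom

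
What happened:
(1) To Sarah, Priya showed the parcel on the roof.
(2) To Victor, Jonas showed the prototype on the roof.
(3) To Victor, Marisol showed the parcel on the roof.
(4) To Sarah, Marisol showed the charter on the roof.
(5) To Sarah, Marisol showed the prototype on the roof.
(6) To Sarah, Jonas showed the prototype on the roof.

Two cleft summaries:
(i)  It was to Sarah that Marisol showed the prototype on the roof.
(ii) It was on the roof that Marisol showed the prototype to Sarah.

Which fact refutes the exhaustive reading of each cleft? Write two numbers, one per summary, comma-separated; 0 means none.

Summary (i) focuses "Sarah" (the recipient); background agent = Marisol, thing = the prototype, setting = on the roof. No fact matches that background with a different recipient, so 0.
Summary (ii) focuses "on the roof" (the setting); background agent = Marisol, thing = the prototype, recipient = Sarah. No fact matches that background with a different setting, so 0.

0, 0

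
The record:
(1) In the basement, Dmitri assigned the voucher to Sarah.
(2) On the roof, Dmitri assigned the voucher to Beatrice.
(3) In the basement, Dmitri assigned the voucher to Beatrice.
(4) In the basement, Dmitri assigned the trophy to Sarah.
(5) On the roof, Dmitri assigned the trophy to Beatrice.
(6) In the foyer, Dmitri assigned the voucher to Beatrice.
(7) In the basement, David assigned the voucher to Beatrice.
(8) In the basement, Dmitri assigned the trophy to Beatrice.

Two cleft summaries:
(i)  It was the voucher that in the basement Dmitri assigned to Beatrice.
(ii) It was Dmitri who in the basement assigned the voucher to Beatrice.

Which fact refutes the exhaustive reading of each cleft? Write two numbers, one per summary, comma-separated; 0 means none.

8, 7

Summary (i) focuses "the voucher" (the thing); background agent = Dmitri, recipient = Beatrice, setting = in the basement. Fact (8) matches that background with thing = the trophy — refutes (i).
Summary (ii) focuses "Dmitri" (the agent); background thing = the voucher, recipient = Beatrice, setting = in the basement. Fact (7) matches that background with agent = David — refutes (ii).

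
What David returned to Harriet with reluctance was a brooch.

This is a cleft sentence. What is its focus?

a brooch

In a pseudo-cleft "What ... was X", the post-copular constituent X is the focus.
Here the focus is "a brooch". The backgrounded (presupposed) material includes "David", "to Harriet" and "with reluctance".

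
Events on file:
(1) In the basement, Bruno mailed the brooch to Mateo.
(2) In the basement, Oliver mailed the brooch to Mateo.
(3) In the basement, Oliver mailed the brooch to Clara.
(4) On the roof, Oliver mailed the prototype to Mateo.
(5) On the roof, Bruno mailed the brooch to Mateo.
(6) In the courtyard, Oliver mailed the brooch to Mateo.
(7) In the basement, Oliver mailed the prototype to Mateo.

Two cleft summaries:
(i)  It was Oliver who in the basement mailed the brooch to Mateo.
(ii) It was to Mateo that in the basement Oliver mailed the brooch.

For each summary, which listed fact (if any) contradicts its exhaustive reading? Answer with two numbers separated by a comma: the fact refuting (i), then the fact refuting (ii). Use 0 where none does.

(i): focus "Oliver". Looking for the brooch as thing and Mateo as recipient and in the basement as setting with some other agent — fact (1) has Bruno there. Refuted.
(ii): focus "Mateo". Looking for Oliver as agent and the brooch as thing and in the basement as setting with some other recipient — fact (3) has Clara there. Refuted.

1, 3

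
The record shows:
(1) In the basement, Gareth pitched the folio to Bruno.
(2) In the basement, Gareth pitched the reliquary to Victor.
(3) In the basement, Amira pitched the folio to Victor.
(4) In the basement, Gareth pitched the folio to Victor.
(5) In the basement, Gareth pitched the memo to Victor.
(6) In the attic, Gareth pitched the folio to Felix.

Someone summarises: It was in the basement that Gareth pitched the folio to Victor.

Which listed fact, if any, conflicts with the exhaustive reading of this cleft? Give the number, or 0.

0

The cleft puts "in the basement" in focus and presupposes the open proposition with Gareth as agent and the folio as thing and Victor as recipient.
The exhaustive reading says no other setting fits that background.
No listed fact matches the background with a different setting. Exhaustivity holds.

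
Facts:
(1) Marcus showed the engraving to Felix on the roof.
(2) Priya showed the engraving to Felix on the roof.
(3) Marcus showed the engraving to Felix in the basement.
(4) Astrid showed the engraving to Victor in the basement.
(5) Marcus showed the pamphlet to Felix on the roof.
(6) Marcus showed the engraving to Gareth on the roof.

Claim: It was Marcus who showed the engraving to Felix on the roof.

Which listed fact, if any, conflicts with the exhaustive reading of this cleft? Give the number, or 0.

Focus of the cleft: "Marcus" (the agent). Presupposed background: thing = the engraving, recipient = Felix, setting = on the roof.
Exhaustivity: Marcus is the only agent satisfying that background.
But fact (2) also has thing = the engraving, recipient = Felix, setting = on the roof, with agent = Priya — so the exhaustive reading fails.

2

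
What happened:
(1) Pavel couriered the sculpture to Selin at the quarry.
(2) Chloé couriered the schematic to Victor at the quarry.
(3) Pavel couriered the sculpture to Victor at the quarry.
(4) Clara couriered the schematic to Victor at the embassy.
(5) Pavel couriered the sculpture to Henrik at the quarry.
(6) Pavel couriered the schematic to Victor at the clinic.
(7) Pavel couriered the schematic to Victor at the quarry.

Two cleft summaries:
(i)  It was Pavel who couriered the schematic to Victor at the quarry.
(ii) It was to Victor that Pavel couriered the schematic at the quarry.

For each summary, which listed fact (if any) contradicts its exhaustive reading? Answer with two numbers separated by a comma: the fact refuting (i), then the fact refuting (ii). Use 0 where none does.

Summary (i) focuses "Pavel" (the agent); background thing = the schematic, recipient = Victor, setting = at the quarry. Fact (2) matches that background with agent = Chloé — refutes (i).
Summary (ii) focuses "Victor" (the recipient); background agent = Pavel, thing = the schematic, setting = at the quarry. No fact matches that background with a different recipient, so 0.

2, 0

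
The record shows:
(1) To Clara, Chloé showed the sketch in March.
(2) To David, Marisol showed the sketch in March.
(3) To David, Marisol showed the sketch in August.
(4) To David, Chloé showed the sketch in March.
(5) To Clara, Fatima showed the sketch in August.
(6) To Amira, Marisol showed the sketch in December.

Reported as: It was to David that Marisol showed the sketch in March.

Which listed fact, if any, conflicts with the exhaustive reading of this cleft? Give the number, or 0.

The cleft puts "David" in focus and presupposes the open proposition with agent = Marisol, thing = the sketch, setting = in March.
Exhaustivity: David is the only recipient satisfying that background.
Every other fact differs from the presupposition on some backgrounded slot, so none challenges the exhaustivity.

0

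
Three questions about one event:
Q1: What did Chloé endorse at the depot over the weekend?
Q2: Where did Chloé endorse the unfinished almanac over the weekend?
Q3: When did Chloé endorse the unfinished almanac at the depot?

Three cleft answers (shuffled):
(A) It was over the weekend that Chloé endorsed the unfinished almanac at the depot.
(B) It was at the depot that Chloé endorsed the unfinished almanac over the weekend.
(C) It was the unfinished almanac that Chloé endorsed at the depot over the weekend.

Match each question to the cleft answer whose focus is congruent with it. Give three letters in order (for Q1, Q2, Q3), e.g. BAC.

CBA

Q1 asks about the direct object; cleft (C) focuses "the unfinished almanac", which is the direct object — so Q1 → C.
Q2 asks about the location; cleft (B) focuses "at the depot", which is the location — so Q2 → B.
Q3 asks about the time; cleft (A) focuses "over the weekend", which is the time — so Q3 → A.
Mapping: Q1→C, Q2→B, Q3→A.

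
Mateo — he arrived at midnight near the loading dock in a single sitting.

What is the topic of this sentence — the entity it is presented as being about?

The construction explicitly marks "Mateo" as what the sentence is about — the topic.
The remainder of the clause is the comment (what is said about the topic).

Mateo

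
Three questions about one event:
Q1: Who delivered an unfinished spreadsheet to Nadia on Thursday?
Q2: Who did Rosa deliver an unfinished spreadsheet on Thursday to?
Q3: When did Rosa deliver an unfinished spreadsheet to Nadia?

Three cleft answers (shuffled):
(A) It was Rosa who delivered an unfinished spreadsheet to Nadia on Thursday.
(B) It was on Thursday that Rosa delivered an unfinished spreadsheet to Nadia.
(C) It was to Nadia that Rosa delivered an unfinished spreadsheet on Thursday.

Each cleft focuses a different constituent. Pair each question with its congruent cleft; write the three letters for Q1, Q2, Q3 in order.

Q1 asks about the subject (agent); cleft (A) focuses "Rosa", which is the subject (agent) — so Q1 → A.
Q2 asks about the recipient; cleft (C) focuses "to Nadia", which is the recipient — so Q2 → C.
Q3 asks about the time; cleft (B) focuses "on Thursday", which is the time — so Q3 → B.
Mapping: Q1→A, Q2→C, Q3→B.

ACB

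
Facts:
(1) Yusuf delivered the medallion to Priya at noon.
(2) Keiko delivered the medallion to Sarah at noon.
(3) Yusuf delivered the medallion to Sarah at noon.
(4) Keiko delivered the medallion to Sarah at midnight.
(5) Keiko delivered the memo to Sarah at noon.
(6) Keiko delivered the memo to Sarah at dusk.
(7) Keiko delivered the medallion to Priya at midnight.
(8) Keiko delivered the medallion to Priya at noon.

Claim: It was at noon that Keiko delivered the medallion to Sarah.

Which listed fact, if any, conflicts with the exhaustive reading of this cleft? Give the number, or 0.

The cleft puts "at noon" in focus and presupposes the open proposition with same agent, thing, recipient (Keiko / the medallion / Sarah).
The exhaustive reading says no other setting fits that background.
Fact (4) shares the background but with setting = at midnight; exhaustivity is violated.

4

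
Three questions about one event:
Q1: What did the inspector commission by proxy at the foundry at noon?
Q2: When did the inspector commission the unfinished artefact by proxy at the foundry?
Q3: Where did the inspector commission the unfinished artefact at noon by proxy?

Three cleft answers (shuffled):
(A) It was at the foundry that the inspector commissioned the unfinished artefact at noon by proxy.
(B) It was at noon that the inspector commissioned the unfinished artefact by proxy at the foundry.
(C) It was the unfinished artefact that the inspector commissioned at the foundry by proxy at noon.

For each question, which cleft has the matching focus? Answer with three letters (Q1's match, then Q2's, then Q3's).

Q1 asks about the direct object; cleft (C) focuses "the unfinished artefact", which is the direct object — so Q1 → C.
Q2 asks about the time; cleft (B) focuses "at noon", which is the time — so Q2 → B.
Q3 asks about the location; cleft (A) focuses "at the foundry", which is the location — so Q3 → A.
Mapping: Q1→C, Q2→B, Q3→A.

CBA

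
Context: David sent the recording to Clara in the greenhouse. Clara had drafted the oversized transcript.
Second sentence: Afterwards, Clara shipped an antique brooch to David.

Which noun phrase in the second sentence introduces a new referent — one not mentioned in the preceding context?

an antique brooch

"Clara" and "David" in the second sentence are given — already mentioned in the context.
"an antique brooch" has no antecedent in the context; it is discourse-new (the indefinite article also signals a new referent).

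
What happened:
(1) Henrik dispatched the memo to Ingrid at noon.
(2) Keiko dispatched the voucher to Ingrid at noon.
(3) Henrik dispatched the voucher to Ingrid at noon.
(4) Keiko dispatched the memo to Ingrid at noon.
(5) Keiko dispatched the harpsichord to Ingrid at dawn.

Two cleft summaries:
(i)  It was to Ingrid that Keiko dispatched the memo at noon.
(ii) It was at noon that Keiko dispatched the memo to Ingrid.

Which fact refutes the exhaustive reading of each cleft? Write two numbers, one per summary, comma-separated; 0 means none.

0, 0

Summary (i) focuses "Ingrid" (the recipient); background same agent, thing, setting (Keiko / the memo / at noon). No fact matches that background with a different recipient, so 0.
Summary (ii) focuses "at noon" (the setting); background same agent, thing, recipient (Keiko / the memo / Ingrid). No fact matches that background with a different setting, so 0.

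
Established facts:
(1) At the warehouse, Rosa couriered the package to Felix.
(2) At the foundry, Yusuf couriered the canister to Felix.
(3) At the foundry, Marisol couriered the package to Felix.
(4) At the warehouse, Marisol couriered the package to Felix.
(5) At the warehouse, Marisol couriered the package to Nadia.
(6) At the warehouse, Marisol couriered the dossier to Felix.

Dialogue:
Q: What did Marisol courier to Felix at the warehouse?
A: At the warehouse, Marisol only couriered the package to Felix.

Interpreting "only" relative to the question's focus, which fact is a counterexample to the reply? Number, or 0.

6

The question "What did ...?" targets the thing, so in the reply the focus falls on "the package".
So "only" ranges over things; the rest (same agent, recipient, setting (Marisol / Felix / at the warehouse)) is presupposed.
Fact (6) shares the background with a different thing (the dossier) — counterexample.
(Fact (5) would refute a reading with focus on the recipient — but that is not what the question asks.)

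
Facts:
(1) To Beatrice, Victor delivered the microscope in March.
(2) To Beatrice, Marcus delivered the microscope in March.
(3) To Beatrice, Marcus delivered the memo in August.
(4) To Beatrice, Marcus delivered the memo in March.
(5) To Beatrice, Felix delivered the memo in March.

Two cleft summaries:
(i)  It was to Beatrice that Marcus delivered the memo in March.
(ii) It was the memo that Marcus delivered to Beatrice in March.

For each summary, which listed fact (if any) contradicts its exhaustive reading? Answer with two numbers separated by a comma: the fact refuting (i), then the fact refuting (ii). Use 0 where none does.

0, 2

(i): focus "Beatrice". No fact shares agent = Marcus, thing = the memo, setting = in March with a different recipient. 0.
(ii): focus "the memo". Looking for agent = Marcus, recipient = Beatrice, setting = in March with some other thing — fact (2) has the microscope there. Refuted.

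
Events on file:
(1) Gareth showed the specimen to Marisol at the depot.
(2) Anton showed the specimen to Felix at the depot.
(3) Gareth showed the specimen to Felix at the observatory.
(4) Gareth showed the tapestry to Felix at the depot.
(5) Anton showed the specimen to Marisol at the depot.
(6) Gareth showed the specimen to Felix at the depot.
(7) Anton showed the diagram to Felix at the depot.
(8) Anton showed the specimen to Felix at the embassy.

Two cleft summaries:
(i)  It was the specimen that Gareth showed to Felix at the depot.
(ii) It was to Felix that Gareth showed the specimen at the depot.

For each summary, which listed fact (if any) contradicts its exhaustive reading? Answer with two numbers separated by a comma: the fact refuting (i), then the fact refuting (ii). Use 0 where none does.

4, 1

Summary (i) focuses "the specimen" (the thing); background same agent, recipient, setting (Gareth / Felix / at the depot). Fact (4) matches that background with thing = the tapestry — refutes (i).
Summary (ii) focuses "Felix" (the recipient); background same agent, thing, setting (Gareth / the specimen / at the depot). Fact (1) matches that background with recipient = Marisol — refutes (ii).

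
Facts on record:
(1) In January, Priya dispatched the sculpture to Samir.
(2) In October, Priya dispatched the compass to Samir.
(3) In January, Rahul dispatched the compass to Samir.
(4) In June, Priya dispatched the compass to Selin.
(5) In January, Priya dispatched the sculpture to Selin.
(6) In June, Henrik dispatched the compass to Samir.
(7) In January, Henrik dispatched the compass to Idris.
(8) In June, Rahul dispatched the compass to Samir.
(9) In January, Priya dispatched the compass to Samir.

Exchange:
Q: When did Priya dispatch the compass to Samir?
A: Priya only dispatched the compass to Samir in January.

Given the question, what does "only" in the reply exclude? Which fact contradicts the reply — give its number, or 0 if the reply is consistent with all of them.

Answering "When did ...?" puts focus on the setting — here, "in January".
"Only" then excludes alternative settings while the background — agent = Priya, thing = the compass, recipient = Samir — is held fixed.
Fact (2) shares the background with a different setting (in October) — counterexample.
(Fact (1) would refute a reading with focus on the thing — but that is not what the question asks.)

2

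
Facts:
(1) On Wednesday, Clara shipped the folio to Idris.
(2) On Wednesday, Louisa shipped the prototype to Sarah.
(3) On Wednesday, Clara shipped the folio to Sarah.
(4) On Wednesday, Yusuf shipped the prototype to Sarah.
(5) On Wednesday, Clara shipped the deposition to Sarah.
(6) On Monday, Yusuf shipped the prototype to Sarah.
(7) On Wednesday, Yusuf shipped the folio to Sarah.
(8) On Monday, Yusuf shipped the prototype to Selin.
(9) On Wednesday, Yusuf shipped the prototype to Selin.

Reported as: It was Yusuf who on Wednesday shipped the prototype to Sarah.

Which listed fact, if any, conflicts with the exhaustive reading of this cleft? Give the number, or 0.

The cleft puts "Yusuf" in focus and presupposes the open proposition with same thing, recipient, setting (the prototype / Sarah / on Wednesday).
Exhaustivity: Yusuf is the only agent satisfying that background.
But fact (2) also has same thing, recipient, setting (the prototype / Sarah / on Wednesday), with agent = Louisa — so the exhaustive reading fails.

2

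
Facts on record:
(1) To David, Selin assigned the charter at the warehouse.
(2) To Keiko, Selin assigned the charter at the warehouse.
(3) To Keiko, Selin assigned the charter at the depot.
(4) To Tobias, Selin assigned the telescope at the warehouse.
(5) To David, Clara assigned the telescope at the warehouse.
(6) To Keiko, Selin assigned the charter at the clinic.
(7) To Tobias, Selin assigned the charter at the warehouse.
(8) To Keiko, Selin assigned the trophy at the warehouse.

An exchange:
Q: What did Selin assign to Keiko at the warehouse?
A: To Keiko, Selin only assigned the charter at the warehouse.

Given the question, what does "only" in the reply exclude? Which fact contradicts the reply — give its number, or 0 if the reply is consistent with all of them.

8

The question "What did ...?" targets the thing, so in the reply the focus falls on "the charter".
"Only" then excludes alternative things while the background — agent = Selin, recipient = Keiko, setting = at the warehouse — is held fixed.
Fact (8) keeps agent = Selin, recipient = Keiko, setting = at the warehouse but has thing = the trophy; that refutes the reply.
(Fact (1) would refute a reading with focus on the recipient — but that is not what the question asks.)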